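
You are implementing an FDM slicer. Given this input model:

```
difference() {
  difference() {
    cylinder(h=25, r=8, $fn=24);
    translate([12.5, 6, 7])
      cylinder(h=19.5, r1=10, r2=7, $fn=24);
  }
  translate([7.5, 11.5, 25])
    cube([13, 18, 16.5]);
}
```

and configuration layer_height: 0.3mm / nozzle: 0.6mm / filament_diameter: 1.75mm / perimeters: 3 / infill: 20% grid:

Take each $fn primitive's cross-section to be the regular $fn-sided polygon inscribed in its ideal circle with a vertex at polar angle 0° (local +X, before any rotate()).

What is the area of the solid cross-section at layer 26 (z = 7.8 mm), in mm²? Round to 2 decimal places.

At z = 7.8 mm: the r=8 cylinder gives a regular 24-gon of circumradius 8 (constant along its height) (area = (24/2)·8.000²·sin(360°/24) = 198.77 mm²); the cone at (12.5, 6) contributes a regular 24-gon of circumradius 9.877 (interpolated between r1=10 and r2=7 at t=0.041) (area = (24/2)·9.877²·sin(360°/24) = 302.98 mm²); Subtracting the remaining from the first: starting from the r=8 cylinder (198.77 mm²), the cone at (12.5, 6) partially overlaps it — only the 29.47 mm² overlap (of its 302.98 mm²) is removed, clipping the outline — area = 169.31 mm²; the cube at (7.5, 11.5) is absent (z outside [25, 41.5]); Subtracting the remaining from the first: none of the subtracted shapes is present at this height, so the result so far is unchanged — area = 169.31 mm². Overall, the cross-section is a single solid region. Net area = 169.31 mm².

169.31 mm²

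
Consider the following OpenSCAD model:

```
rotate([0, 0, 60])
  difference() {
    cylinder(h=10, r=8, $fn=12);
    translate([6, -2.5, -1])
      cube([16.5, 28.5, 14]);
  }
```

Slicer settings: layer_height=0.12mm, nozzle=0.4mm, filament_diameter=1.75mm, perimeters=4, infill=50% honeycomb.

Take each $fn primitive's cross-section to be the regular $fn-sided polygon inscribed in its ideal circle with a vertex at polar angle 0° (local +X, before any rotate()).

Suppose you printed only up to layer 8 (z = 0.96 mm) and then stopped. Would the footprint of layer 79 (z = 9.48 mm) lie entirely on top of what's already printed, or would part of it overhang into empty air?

entirely on top

Compare the two slices. At z = 0.96: the cylinder: section is a regular 12-gon, circumradius r=8 (area = (12/2)·8.000²·sin(360°/12) = 192.00 mm²); the cube at (6, -2.5) (footprint 16.5×28.5) is included at this height (area 470.25 mm²); Taking the first minus the rest: starting from the r=8 cylinder (192.00 mm²), the 16.5×28.5 cube at (6, -2.5) partially overlaps it — only the 10.45 mm² overlap (of its 470.25 mm²) is removed, clipping the outline — area = 181.55 mm²; (whole slice rotated 60° about Z — lengths, areas and connectivity unchanged). At z = 9.48: the r=8 cylinder gives a regular 12-gon of circumradius 8 (constant along its height) (area = (12/2)·8.000²·sin(360°/12) = 192.00 mm²); the cube at (6, -2.5) (footprint 16.5×28.5) is included at this height (area 470.25 mm²); After the difference (first − rest): starting from the r=8 cylinder (192.00 mm²), the 16.5×28.5 cube at (6, -2.5) partially overlaps it — only the 10.45 mm² overlap (of its 470.25 mm²) is removed, clipping the outline — area = 181.55 mm²; (whole slice rotated 60° about Z — lengths, areas and connectivity unchanged). Checking containment: the cross-section at z = 9.48 is a subset of the cross-section at z = 0.96.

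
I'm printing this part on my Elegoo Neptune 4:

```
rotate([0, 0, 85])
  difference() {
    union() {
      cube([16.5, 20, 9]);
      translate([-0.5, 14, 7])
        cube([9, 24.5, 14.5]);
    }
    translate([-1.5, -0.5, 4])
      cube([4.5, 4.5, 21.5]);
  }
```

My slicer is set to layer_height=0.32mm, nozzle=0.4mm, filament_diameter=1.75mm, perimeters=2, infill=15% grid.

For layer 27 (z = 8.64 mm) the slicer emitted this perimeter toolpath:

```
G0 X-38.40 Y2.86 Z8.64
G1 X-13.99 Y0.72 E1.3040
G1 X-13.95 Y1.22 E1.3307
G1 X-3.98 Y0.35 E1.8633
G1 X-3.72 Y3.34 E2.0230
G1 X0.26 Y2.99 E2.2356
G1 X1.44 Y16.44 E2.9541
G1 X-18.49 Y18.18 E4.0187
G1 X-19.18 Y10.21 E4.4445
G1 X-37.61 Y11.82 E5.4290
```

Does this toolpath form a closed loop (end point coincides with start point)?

Start point (G0): (-38.40, 2.86). End point (last G1): the path does not return to the start — open.

no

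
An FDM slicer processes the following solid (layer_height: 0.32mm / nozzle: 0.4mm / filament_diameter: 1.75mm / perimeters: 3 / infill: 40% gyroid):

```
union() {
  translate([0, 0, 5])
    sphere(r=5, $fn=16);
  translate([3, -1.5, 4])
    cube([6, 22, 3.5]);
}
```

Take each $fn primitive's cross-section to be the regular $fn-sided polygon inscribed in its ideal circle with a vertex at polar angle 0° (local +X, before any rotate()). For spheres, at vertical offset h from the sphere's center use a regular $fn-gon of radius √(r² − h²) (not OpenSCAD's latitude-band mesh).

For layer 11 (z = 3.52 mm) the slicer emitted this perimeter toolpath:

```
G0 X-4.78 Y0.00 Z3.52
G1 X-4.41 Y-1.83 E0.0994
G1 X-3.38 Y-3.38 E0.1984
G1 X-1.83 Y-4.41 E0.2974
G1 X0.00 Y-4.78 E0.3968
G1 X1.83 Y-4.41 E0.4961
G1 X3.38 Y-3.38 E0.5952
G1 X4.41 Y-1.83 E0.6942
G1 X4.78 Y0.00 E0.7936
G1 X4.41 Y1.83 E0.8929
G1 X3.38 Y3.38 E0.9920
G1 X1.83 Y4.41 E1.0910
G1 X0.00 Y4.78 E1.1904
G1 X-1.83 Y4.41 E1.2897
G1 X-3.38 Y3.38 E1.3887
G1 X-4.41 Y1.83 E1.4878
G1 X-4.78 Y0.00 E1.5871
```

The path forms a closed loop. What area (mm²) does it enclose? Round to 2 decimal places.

69.87 mm²

Apply the shoelace formula to the sequence of (X, Y) vertices; enclosed area = 69.87 mm².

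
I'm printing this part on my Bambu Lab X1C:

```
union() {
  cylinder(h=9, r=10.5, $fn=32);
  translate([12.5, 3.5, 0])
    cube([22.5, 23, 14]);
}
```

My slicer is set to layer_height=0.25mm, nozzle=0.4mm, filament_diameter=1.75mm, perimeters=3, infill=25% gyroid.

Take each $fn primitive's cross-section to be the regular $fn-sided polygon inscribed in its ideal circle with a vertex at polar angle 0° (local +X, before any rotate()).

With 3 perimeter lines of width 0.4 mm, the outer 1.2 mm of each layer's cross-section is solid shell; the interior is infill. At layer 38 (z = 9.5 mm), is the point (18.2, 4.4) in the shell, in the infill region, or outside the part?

At z = 9.5 mm: the cylinder is not intersected at this z (z outside [0, 9]); the cube at (12.5, 3.5) (footprint 22.5×23) is included at this height; Combining (union): only the 22.5×23 cube at (12.5, 3.5) is present, so the union is just that shape — 1 connected region. Overall, the cross-section is a single solid region. The nearest boundary edge runs (12.50, 3.50)→(35.00, 3.50); distance from the point to it = 0.90 mm. The point is inside the cross-section, 0.90 mm from the nearest boundary — within the 1.2 mm shell band (3 × 0.4).

shell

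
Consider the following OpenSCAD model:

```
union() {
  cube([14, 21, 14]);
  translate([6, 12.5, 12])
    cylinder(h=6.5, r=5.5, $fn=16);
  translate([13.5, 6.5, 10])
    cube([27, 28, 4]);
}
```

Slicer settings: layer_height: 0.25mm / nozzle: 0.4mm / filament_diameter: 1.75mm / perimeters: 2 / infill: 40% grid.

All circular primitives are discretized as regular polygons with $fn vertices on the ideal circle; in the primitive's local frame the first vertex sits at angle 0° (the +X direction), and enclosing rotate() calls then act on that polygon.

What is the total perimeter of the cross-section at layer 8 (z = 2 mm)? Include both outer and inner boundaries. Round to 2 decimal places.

At z = 2 mm: the cube is present — its section is the full 14×21 rectangle (perimeter 70.00 mm); the cylinder at (6, 12.5) is absent (z outside [12, 18.5]); the cube at (13.5, 6.5) is absent (z outside [10, 14]); Combining (union): only the 14×21 cube is present, so the union is just that shape — boundary = 70.00 mm. Overall, the cross-section is a single solid region. Total boundary length (outer) = 70.00 mm.

70.00 mm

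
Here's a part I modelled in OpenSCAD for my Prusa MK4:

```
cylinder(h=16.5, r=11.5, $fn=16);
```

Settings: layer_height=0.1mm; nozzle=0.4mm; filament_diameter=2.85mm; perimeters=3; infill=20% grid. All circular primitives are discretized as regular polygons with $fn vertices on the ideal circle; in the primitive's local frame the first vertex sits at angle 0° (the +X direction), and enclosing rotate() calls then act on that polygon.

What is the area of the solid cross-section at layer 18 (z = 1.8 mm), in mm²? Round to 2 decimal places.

404.88 mm²

At z = 1.8 mm: the r=11.5 cylinder contributes a regular 16-gon of circumradius 11.5 (area = (16/2)·11.500²·sin(360°/16) = 404.88 mm²). Overall, the cross-section is a single solid region. Net area = 404.88 mm².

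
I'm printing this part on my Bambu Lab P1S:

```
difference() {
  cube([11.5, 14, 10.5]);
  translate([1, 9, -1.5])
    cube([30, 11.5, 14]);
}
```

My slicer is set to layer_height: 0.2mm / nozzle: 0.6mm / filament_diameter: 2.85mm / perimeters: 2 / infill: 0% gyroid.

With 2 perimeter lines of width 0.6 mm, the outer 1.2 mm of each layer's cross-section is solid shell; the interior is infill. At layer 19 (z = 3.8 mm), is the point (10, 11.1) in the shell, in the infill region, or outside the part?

outside

At z = 3.8 mm: the cube (footprint 11.5×14) is included at this height; the cube at (1, 9) is present — its section is the full 30×11.5 rectangle; Subtracting the remaining from the first: starting from the 11.5×14 cube, the 30×11.5 cube at (1, 9) partially overlaps it — only the 52.50 mm² overlap (of its 345.00 mm²) is removed, clipping the outline — 1 connected region. Overall, the cross-section is a single solid region. The nearest boundary edge runs (1.00, 9.00)→(11.50, 9.00); distance from the point to it = 2.10 mm. The point is not inside any of the regions above, so it lies outside the cross-section (2.10 mm from the nearest boundary).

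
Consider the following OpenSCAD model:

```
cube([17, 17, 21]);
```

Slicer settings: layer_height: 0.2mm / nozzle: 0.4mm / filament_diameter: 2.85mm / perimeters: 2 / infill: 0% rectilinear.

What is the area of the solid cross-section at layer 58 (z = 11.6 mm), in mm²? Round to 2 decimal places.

289.00 mm²

At z = 11.6 mm: the cube (footprint 17×17) is included at this height (area 289.00 mm²). Overall, the cross-section is a single solid region. Net area = 289.00 mm².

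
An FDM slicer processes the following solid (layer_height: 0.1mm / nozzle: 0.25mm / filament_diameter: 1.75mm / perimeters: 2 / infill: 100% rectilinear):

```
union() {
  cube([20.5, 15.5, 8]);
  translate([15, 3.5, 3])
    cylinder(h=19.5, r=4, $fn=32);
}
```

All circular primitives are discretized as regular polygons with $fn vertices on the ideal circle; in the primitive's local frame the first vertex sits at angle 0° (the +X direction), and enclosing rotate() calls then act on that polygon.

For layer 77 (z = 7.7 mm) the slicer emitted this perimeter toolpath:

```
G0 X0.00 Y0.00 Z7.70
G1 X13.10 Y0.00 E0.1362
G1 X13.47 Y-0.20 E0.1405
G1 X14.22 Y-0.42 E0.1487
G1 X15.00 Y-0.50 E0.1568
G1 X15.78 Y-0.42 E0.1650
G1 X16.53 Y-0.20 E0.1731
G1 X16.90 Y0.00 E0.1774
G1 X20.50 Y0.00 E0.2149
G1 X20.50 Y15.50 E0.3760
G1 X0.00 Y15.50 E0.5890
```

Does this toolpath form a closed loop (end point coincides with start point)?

no

Start point (G0): (0.00, 0.00). End point (last G1): the path does not return to the start — open.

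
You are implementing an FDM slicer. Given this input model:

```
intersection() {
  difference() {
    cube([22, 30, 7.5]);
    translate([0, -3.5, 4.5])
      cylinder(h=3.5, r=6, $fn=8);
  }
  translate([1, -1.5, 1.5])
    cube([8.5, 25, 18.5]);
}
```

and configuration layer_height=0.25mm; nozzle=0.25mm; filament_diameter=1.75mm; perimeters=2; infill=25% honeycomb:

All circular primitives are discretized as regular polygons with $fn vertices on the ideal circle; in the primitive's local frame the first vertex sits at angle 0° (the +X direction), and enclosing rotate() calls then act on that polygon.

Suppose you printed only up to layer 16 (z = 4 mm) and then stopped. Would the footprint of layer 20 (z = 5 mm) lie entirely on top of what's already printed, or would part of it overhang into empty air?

entirely on top

Compare the two slices. At z = 4: the cube is present — its section is the full 22×30 rectangle (area 660.00 mm²); the cylinder at (0, -3.5) is not intersected at this z (z outside [4.5, 8]); Taking the first minus the rest: none of the subtracted shapes is present at this height, so the 22×30 cube is unchanged — area = 660.00 mm²; the 8.5×25 cube at (1, -1.5) contributes its full rectangle (area 212.50 mm²); After intersecting: the 8.5×25 cube at (1, -1.5) partially overlaps the result so far; clipping to the common part keeps 199.75 mm² — area = 199.75 mm². At z = 5: the cube (footprint 22×30) is included at this height (area 660.00 mm²); the r=6 cylinder at (0, -3.5) contributes a regular 8-gon of circumradius 6 (area = (8/2)·6.000²·sin(360°/8) = 101.82 mm²); Taking the first minus the rest: starting from the 22×30 cube (660.00 mm²), the r=6 cylinder at (0, -3.5) partially overlaps it — only the 6.99 mm² overlap (of its 101.82 mm²) is removed, clipping the outline — area = 653.01 mm²; the cube at (1, -1.5) (footprint 8.5×25) is included at this height (area 212.50 mm²); After intersecting: the 8.5×25 cube at (1, -1.5) partially overlaps that combined region; clipping to the common part keeps 195.05 mm² — area = 195.05 mm². Checking containment: the cross-section at z = 5 is a subset of the cross-section at z = 4.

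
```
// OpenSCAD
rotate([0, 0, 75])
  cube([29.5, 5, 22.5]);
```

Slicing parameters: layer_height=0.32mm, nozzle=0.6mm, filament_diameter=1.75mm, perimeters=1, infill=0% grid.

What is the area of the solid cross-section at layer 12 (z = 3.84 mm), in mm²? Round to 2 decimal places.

147.50 mm²

At z = 3.84 mm: the 29.5×5 cube contributes its full rectangle (area 147.50 mm²); (whole slice rotated 75° about Z — lengths, areas and connectivity unchanged). Overall, the cross-section is a single solid region. Net area = 147.50 mm².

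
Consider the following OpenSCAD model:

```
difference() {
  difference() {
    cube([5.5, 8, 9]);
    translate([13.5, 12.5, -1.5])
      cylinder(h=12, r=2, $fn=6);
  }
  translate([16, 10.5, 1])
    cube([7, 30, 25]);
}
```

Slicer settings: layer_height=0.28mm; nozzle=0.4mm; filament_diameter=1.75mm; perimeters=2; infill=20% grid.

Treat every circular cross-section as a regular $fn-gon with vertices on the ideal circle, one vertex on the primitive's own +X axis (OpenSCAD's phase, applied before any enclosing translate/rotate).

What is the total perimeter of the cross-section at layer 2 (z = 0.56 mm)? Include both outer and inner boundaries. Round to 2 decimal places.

27.00 mm

At z = 0.56 mm: the cube (footprint 5.5×8) is included at this height (perimeter 27.00 mm); the r=2 cylinder at (13.5, 12.5) gives a regular 6-gon of circumradius 2 (constant along its height) (perimeter = 2·6·2.000·sin(180°/6) = 12.00 mm); After the difference (first − rest): starting from the 5.5×8 cube, the r=2 cylinder at (13.5, 12.5) misses the remaining region (no effect) — boundary = 27.00 mm; the cube at (16, 10.5) is not intersected at this z (z outside [1, 26]); Subtracting the remaining from the first: none of the subtracted shapes is present at this height, so the result so far is unchanged — boundary = 27.00 mm. Overall, the cross-section is a single solid region. Total boundary length (outer) = 27.00 mm.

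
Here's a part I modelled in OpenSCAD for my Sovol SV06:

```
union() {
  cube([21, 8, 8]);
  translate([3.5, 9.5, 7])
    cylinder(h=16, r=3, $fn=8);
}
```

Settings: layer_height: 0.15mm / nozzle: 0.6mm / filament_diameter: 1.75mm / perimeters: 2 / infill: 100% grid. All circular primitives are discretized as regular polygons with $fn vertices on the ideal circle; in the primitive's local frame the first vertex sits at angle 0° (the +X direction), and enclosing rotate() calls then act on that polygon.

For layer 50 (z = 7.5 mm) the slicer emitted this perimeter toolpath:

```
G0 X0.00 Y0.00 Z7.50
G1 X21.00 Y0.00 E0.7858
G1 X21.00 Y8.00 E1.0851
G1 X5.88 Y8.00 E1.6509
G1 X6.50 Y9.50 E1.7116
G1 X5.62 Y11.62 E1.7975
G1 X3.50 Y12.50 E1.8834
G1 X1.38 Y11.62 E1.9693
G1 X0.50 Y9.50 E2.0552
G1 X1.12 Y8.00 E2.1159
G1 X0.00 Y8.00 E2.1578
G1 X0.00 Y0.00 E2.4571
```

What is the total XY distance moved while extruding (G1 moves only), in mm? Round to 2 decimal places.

65.67 mm

Sum the Euclidean lengths of each G1 segment: total = 65.67 mm.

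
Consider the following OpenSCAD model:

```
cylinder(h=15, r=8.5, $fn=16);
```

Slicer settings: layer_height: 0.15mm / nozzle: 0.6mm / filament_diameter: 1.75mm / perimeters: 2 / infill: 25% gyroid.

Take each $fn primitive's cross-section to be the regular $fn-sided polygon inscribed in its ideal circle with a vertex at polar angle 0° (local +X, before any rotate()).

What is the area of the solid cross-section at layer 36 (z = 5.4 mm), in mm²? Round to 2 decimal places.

221.19 mm²

At z = 5.4 mm: the cylinder: section is a regular 16-gon, circumradius r=8.5 (area = (16/2)·8.500²·sin(360°/16) = 221.19 mm²). Overall, the cross-section is a single solid region. Net area = 221.19 mm².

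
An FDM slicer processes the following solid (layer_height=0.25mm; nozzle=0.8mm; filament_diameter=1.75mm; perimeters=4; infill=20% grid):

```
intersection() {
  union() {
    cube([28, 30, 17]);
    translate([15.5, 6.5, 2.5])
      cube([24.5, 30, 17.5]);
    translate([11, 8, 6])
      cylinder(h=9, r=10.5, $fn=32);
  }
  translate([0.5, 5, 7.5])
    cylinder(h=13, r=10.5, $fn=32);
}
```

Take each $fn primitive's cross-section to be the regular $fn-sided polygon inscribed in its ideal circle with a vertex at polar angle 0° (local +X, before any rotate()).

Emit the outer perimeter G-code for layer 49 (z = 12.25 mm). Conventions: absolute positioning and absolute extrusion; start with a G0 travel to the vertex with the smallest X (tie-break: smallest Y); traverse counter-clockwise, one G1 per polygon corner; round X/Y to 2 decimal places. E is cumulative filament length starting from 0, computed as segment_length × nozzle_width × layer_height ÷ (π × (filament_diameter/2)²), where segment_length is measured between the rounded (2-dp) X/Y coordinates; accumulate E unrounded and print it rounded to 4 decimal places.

G0 X0.00 Y0.00 Z12.25
G1 X4.28 Y0.00 E0.3559
G1 X5.17 Y-0.73 E0.4516
G1 X6.98 Y-1.70 E0.6223
G1 X8.21 Y-2.07 E0.7292
G1 X9.23 Y-0.83 E0.8627
G1 X10.20 Y0.98 E1.0334
G1 X10.80 Y2.95 E1.2046
G1 X11.00 Y5.00 E1.3759
G1 X10.80 Y7.05 E1.5472
G1 X10.20 Y9.02 E1.7184
G1 X9.23 Y10.83 E1.8892
G1 X7.92 Y12.42 E2.0605
G1 X6.33 Y13.73 E2.2318
G1 X4.52 Y14.70 E2.4025
G1 X2.55 Y15.30 E2.5738
G1 X0.50 Y15.50 E2.7450
G1 X0.00 Y15.45 E2.7868
G1 X0.00 Y0.00 E4.0715

At z = 12.25 mm: the cube (footprint 28×30) is included at this height; the cube at (15.5, 6.5) is present — its section is the full 24.5×30 rectangle; the r=10.5 cylinder at (11, 8) contributes a regular 32-gon of circumradius 10.5; Combining (union): the regions partially overlap (shared area 615.12 mm²), so overlapping operands fuse into one piece — 1 connected region; the r=10.5 cylinder at (0.5, 5) gives a regular 32-gon of circumradius 10.5 (constant along its height); Keeping only the common overlap: the r=10.5 cylinder at (0.5, 5) partially overlaps that combined region; clipping to the common part keeps 150.56 mm² — 1 connected region. The outline is a single polygon with 18 vertices. Extrusion per mm of travel: 0.8 × 0.25 / (π × 0.875²) = 0.083150. Accumulating E over each segment gives final E = 4.0715.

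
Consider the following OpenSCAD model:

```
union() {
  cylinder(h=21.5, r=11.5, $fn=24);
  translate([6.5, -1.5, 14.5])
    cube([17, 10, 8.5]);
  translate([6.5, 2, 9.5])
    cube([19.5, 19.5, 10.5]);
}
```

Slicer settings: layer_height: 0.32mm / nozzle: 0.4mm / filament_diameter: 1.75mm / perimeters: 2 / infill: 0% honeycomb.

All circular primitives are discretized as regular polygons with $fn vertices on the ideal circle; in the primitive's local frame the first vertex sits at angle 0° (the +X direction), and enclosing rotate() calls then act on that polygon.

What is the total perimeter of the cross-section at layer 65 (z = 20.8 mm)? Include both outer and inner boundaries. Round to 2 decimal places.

98.97 mm

At z = 20.8 mm: the cylinder: section is a regular 24-gon, circumradius r=11.5 (perimeter = 2·24·11.500·sin(180°/24) = 72.05 mm); the 17×10 cube at (6.5, -1.5) contributes its full rectangle (perimeter 54.00 mm); the cube at (6.5, 2) is absent (z outside [9.5, 20]); Combining (union): the regions partially overlap (shared area 39.41 mm²), so the edge portions inside another operand are dropped and the merged outline is re-measured after clipping — boundary = 98.97 mm. Overall, the cross-section is a single solid region. Total boundary length (outer) = 98.97 mm.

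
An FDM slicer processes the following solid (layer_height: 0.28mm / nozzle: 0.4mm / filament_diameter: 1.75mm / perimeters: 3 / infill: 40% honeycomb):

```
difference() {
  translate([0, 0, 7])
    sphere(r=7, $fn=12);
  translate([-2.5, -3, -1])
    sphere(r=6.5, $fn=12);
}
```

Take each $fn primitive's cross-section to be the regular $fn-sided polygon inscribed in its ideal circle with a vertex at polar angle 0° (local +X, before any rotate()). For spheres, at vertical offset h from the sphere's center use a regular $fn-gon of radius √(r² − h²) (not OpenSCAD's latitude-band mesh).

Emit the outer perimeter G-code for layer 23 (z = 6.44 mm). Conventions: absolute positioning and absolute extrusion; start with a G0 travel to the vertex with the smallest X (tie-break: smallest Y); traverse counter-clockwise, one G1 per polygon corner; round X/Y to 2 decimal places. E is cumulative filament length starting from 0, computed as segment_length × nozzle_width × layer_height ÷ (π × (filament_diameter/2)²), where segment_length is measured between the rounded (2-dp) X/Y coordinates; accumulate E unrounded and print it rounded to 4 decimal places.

G0 X-6.98 Y0.00 Z6.44
G1 X-6.04 Y-3.49 E0.1683
G1 X-3.49 Y-6.04 E0.3362
G1 X0.00 Y-6.98 E0.5045
G1 X3.49 Y-6.04 E0.6728
G1 X6.04 Y-3.49 E0.8407
G1 X6.98 Y0.00 E1.0090
G1 X6.04 Y3.49 E1.1773
G1 X3.49 Y6.04 E1.3453
G1 X0.00 Y6.98 E1.5136
G1 X-3.49 Y6.04 E1.6819
G1 X-6.04 Y3.49 E1.8498
G1 X-6.98 Y0.00 E2.0181

At z = 6.44 mm: the r=7 sphere contributes a regular 12-gon of circumradius √(7²−0.56²) = 6.978; the sphere at (-2.5, -3) is not intersected at this z (|z−center|=7.440 > r=6.5); Subtracting the remaining from the first: none of the subtracted shapes is present at this height, so the r=7 sphere is unchanged — 1 connected region. The outline is a single polygon with 12 vertices. Extrusion per mm of travel: 0.4 × 0.28 / (π × 0.875²) = 0.046564. Accumulating E over each segment gives final E = 2.0181.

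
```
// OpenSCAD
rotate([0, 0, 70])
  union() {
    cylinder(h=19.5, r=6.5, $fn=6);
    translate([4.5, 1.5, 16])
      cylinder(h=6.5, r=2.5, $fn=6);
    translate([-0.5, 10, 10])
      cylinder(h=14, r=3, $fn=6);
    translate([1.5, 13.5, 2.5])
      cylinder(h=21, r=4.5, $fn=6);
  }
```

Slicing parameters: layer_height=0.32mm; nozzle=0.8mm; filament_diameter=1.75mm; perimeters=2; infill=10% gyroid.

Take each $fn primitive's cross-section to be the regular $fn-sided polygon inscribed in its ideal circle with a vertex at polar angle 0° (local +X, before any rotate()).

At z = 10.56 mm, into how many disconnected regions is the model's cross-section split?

2

At z = 10.56 mm: the r=6.5 cylinder contributes a regular 6-gon of circumradius 6.5; the cylinder at (4.5, 1.5) is absent (z outside [16, 22.5]); the r=3 cylinder at (-0.5, 10) contributes a regular 6-gon of circumradius 3; the cylinder at (1.5, 13.5): section is a regular 6-gon, circumradius r=4.5; Merging all regions: the regions partially overlap (shared area 10.23 mm²), so overlapping operands fuse into one piece — 2 connected regions; (whole slice rotated 70° about Z — lengths, areas and connectivity unchanged). The result has 2 disconnected regions.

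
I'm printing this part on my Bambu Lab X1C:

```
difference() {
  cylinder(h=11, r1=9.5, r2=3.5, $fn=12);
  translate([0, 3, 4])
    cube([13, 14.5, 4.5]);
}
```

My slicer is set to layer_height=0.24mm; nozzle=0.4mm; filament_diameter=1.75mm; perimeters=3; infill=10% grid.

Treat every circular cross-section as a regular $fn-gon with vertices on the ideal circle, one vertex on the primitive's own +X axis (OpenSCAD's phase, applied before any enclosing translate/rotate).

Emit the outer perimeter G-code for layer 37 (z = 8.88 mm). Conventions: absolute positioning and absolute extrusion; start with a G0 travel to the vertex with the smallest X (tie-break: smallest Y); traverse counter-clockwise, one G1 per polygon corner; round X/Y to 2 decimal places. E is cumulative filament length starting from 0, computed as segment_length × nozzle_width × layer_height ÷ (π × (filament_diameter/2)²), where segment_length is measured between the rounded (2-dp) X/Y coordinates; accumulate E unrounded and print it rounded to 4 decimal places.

At z = 8.88 mm: the cone contributes a regular 12-gon of circumradius 4.656 (interpolated between r1=9.5 and r2=3.5 at t=0.807); the cube at (0, 3) is absent (z outside [4, 8.5]); Taking the first minus the rest: none of the subtracted shapes is present at this height, so the cone is unchanged — 1 connected region. The outline is a single polygon with 12 vertices. Extrusion per mm of travel: 0.4 × 0.24 / (π × 0.875²) = 0.039912. Accumulating E over each segment gives final E = 1.1545.

G0 X-4.66 Y0.00 Z8.88
G1 X-4.03 Y-2.33 E0.0963
G1 X-2.33 Y-4.03 E0.1923
G1 X0.00 Y-4.66 E0.2886
G1 X2.33 Y-4.03 E0.3850
G1 X4.03 Y-2.33 E0.4809
G1 X4.66 Y0.00 E0.5772
G1 X4.03 Y2.33 E0.6736
G1 X2.33 Y4.03 E0.7695
G1 X0.00 Y4.66 E0.8659
G1 X-2.33 Y4.03 E0.9622
G1 X-4.03 Y2.33 E1.0582
G1 X-4.66 Y0.00 E1.1545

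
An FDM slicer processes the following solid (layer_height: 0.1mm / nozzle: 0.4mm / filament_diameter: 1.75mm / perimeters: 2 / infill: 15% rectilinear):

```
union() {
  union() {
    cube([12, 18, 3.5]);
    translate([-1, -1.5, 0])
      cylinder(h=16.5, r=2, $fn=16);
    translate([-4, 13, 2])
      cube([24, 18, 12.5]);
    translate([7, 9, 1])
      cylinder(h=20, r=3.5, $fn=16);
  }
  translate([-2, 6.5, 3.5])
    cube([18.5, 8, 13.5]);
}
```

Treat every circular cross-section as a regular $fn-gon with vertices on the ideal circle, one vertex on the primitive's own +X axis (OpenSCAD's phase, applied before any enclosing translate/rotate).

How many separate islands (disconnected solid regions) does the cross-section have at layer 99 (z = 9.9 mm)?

At z = 9.9 mm: the cube does not reach this height (z outside [0, 3.5]); the cylinder at (-1, -1.5): section is a regular 16-gon, circumradius r=2; the cube at (-4, 13) (footprint 24×18) is included at this height; the r=3.5 cylinder at (7, 9) contributes a regular 16-gon of circumradius 3.5; Combining (union): the 3 present regions are separate (no shared area or edge), so areas and boundary lengths simply add and each stays a separate island — 3 connected regions; the cube at (-2, 6.5) is present — its section is the full 18.5×8 rectangle; Merging all regions: the regions partially overlap (shared area 62.13 mm²), so overlapping operands fuse into one piece — 2 connected regions. Overall, the cross-section has 2 separate islands. Island count = 2.

2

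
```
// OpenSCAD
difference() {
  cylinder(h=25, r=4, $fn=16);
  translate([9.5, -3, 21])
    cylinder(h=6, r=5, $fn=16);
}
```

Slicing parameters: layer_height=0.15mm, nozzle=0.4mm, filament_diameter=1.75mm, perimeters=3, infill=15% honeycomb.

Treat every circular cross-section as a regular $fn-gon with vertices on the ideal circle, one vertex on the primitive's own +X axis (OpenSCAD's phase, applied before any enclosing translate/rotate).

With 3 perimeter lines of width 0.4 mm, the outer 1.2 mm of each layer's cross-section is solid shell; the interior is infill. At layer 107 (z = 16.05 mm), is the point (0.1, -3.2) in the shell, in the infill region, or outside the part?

At z = 16.05 mm: the r=4 cylinder gives a regular 16-gon of circumradius 4 (constant along its height); the cylinder at (9.5, -3) is absent (z outside [21, 27]); Taking the first minus the rest: none of the subtracted shapes is present at this height, so the r=4 cylinder is unchanged — 1 connected region. Overall, the cross-section is a single solid region. The nearest boundary edge runs (-0.00, -4.00)→(1.53, -3.70); distance from the point to it = 0.77 mm. The point is inside the cross-section, 0.77 mm from the nearest boundary — within the 1.2 mm shell band (3 × 0.4).

shell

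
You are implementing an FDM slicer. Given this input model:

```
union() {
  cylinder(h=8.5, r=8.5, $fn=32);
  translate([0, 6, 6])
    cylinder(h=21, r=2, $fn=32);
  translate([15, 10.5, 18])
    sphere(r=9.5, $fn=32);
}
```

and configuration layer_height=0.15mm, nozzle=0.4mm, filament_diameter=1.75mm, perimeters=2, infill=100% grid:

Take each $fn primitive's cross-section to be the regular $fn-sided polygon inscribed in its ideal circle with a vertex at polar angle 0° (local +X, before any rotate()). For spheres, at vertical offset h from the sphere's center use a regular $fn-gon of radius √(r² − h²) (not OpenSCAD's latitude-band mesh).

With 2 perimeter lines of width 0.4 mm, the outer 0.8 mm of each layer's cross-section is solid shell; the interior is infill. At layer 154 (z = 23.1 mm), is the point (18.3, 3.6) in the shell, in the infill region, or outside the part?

At z = 23.1 mm: the cylinder is not intersected at this z (z outside [0, 8.5]); the r=2 cylinder at (0, 6) gives a regular 32-gon of circumradius 2 (constant along its height); the sphere at (15, 10.5): section is a regular 32-gon, circumradius = √(r²−h²) = √(9.5²−5.1²) = 8.015; Taking the union: the 2 present regions are separate (no shared area or edge), so areas and boundary lengths simply add and each stays a separate island — 2 connected regions. Overall, the cross-section has 2 separate islands. The nearest boundary edge runs (19.45, 3.84)→(18.07, 3.10); distance from the point to it = 0.34 mm. (Shell/infill is judged within the island containing the point — the largest one.) The point is inside the cross-section, 0.34 mm from the nearest boundary — within the 0.8 mm shell band (2 × 0.4).

shell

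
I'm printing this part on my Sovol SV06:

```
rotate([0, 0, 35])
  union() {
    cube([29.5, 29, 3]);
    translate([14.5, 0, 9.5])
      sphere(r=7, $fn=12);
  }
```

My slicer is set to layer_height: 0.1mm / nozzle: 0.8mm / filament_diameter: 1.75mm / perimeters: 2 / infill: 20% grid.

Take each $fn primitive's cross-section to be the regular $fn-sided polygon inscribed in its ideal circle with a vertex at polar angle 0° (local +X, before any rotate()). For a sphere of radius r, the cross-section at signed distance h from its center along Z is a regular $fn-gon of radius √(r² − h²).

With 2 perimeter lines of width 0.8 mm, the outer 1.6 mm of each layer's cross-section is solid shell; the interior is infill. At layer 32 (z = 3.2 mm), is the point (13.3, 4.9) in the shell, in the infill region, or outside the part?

At z = 3.2 mm: the cube is absent (z outside [0, 3]); the r=7 sphere at (14.5, 0) slices to a regular 12-gon of circumradius 3.051 (√(r²−h²) with h=6.3 from center); Combining (union): only the r=7 sphere at (14.5, 0) is present, so the union is just that shape — 1 connected region; (rotated 35° about Z; rotation is an isometry so areas/perimeters/island counts are preserved). Overall, the cross-section is a single solid region. Undo the 35° rotation: the query point maps to (13.705, -3.615) in the un-rotated model frame. The nearest boundary edge runs (12.97, -2.64)→(14.50, -3.05); distance from the point to it = 0.75 mm. The point is not inside any of the regions above, so it lies outside the cross-section (0.75 mm from the nearest boundary).

outside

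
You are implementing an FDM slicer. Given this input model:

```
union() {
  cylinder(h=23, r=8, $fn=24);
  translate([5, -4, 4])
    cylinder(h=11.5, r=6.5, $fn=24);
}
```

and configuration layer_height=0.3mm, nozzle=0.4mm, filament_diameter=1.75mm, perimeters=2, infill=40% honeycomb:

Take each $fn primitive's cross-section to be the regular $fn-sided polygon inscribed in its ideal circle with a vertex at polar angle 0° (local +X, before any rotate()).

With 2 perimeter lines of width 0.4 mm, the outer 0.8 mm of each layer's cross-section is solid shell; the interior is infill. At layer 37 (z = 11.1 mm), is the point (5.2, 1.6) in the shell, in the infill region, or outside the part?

At z = 11.1 mm: the cylinder: section is a regular 24-gon, circumradius r=8; the r=6.5 cylinder at (5, -4) gives a regular 24-gon of circumradius 6.5 (constant along its height); Taking the union: the regions partially overlap (shared area 73.04 mm²), so overlapping operands fuse into one piece — 1 connected region. Overall, the cross-section is a single solid region. The nearest boundary edge runs (6.93, 4.00)→(7.73, 2.07); distance from the point to it = 2.52 mm. The point is inside the cross-section and 2.52 mm from the nearest boundary — more than the 0.8 mm shell width (2 × 0.4), so it's in the infill interior.

infill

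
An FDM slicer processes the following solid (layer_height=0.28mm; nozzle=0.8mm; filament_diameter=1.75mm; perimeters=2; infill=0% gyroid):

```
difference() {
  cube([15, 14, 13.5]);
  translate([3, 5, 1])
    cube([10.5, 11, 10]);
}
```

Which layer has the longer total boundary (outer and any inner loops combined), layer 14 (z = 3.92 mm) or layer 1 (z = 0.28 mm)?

layer 14 (z = 3.92 mm)

Layer 14 (z = 3.92): the cube (footprint 15×14) is included at this height (perimeter 58.00 mm); the cube at (3, 5) (footprint 10.5×11) is included at this height (perimeter 43.00 mm); After the difference (first − rest): starting from the 15×14 cube, the 10.5×11 cube at (3, 5) partially overlaps it — only the 94.50 mm² overlap (of its 115.50 mm²) is removed, clipping the outline — boundary = 76.00 mm. So its perimeter = 76.00 mm. Layer 1 (z = 0.28): the cube (footprint 15×14) is included at this height (perimeter 58.00 mm); the cube at (3, 5) does not reach this height (z outside [1, 11]); After the difference (first − rest): none of the subtracted shapes is present at this height, so the 15×14 cube is unchanged — boundary = 58.00 mm. So its perimeter = 58.00 mm. Layer 14 is larger (76.00 vs 58.00 mm).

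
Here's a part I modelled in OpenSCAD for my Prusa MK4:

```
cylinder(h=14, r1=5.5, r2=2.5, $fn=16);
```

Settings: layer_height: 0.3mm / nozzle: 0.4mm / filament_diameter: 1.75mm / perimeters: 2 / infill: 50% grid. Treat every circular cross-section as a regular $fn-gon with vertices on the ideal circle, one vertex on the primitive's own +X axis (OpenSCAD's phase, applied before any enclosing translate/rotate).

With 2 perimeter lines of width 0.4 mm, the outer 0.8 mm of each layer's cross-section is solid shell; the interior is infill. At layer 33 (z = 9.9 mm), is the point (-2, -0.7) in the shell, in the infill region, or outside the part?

At z = 9.9 mm: the cone contributes a regular 16-gon of circumradius 3.379 (interpolated between r1=5.5 and r2=2.5 at t=0.707). Overall, the cross-section is a single solid region. The nearest boundary edge runs (-3.38, 0.00)→(-3.12, -1.29); distance from the point to it = 1.22 mm. The point is inside the cross-section and 1.22 mm from the nearest boundary — more than the 0.8 mm shell width (2 × 0.4), so it's in the infill interior.

infill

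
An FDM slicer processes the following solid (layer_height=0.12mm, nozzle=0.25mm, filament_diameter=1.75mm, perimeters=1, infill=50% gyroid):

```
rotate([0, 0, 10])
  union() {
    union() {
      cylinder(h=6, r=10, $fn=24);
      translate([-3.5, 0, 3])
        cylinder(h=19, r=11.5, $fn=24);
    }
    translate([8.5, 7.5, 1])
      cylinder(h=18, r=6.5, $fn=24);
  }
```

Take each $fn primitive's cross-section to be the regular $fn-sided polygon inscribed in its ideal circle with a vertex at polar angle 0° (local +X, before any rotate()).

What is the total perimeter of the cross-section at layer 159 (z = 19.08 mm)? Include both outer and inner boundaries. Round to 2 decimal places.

72.05 mm

At z = 19.08 mm: the cylinder is not intersected at this z (z outside [0, 6]); the r=11.5 cylinder at (-3.5, 0) gives a regular 24-gon of circumradius 11.5 (constant along its height) (perimeter = 2·24·11.500·sin(180°/24) = 72.05 mm); Combining (union): only the r=11.5 cylinder at (-3.5, 0) is present, so the union is just that shape — boundary = 72.05 mm; the cylinder at (8.5, 7.5) is not intersected at this z (z outside [1, 19]); Merging all regions: only that combined region is present, so the union is just that shape — boundary = 72.05 mm; (whole slice rotated 10° about Z — lengths, areas and connectivity unchanged). Overall, the cross-section is a single solid region. Total boundary length (outer) = 72.05 mm.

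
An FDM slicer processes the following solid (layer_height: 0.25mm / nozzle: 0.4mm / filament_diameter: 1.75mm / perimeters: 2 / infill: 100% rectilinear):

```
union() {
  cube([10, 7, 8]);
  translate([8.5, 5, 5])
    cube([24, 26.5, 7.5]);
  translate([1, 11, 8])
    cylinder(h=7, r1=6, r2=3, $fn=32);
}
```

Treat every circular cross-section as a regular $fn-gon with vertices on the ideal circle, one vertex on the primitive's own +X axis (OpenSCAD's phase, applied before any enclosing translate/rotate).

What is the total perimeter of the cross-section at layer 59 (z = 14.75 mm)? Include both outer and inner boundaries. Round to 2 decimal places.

At z = 14.75 mm: the cube is absent (z outside [0, 8]); the cube at (8.5, 5) is not intersected at this z (z outside [5, 12.5]); the cone at (1, 11) (r1=6→r2=3) has section circumradius 3.107 here — a regular 32-gon (perimeter = 2·32·3.107·sin(180°/32) = 19.49 mm); Merging all regions: only the cone at (1, 11) is present, so the union is just that shape — boundary = 19.49 mm. Overall, the cross-section is a single solid region. Total boundary length (outer) = 19.49 mm.

19.49 mm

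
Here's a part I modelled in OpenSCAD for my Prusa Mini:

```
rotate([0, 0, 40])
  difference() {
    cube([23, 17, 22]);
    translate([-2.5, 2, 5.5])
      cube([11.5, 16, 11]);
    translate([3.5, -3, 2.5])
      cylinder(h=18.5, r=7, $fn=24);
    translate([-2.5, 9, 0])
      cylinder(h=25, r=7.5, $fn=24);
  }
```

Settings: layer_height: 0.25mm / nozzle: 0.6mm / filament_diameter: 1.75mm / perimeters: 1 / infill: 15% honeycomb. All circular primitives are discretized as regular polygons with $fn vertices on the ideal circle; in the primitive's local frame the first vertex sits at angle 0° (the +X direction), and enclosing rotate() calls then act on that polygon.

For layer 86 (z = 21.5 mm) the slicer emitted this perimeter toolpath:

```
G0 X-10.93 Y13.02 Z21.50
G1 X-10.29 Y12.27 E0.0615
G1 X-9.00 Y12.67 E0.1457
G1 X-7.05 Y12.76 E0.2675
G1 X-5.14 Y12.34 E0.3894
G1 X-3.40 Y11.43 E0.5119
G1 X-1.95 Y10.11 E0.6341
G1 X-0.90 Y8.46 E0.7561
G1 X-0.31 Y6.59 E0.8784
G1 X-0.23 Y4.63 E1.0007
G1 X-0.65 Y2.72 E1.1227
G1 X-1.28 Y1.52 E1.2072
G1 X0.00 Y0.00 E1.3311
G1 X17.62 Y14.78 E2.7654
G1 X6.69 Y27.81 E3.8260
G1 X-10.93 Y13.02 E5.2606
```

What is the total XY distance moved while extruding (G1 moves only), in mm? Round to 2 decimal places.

Sum the Euclidean lengths of each G1 segment: total = 84.35 mm.

84.35 mm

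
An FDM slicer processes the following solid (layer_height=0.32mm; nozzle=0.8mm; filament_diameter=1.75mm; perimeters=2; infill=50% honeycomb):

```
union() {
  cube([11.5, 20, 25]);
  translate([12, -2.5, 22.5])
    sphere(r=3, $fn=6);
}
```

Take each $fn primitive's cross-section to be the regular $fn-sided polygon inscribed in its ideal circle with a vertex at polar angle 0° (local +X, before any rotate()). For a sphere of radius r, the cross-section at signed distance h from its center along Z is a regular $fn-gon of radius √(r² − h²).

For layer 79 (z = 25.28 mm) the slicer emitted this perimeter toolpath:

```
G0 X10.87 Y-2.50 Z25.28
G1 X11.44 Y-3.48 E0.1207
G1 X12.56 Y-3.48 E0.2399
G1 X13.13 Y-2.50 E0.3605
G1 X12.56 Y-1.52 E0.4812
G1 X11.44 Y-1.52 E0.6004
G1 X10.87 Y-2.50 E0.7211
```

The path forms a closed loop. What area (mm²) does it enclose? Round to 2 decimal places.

Apply the shoelace formula to the sequence of (X, Y) vertices; enclosed area = 3.31 mm².

3.31 mm²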